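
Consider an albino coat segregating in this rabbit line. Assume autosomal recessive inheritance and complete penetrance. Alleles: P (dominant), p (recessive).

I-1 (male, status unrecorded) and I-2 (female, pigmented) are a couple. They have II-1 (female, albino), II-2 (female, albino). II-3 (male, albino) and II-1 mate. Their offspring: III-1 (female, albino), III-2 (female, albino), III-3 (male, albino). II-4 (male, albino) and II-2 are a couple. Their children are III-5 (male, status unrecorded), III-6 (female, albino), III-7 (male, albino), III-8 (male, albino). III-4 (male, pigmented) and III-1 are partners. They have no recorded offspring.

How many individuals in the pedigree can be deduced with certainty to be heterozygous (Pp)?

Obligate heterozygotes: I-2 is pigmented so carries P and passed p to II-1 (pp), so I-2 is Pp.
Every other individual is either homozygous by phenotype or has at least one consistent homozygous assignment, so the count is 1.

1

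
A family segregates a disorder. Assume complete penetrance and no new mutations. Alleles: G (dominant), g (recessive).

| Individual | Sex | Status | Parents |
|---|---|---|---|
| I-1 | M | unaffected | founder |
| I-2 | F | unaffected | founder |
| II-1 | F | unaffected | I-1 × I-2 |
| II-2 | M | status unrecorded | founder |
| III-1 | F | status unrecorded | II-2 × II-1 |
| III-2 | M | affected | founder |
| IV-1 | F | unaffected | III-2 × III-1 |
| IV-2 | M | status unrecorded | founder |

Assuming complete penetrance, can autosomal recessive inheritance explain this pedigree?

A consistent assignment under autosomal recessive exists: I-1 GG, I-2 GG, II-1 GG, II-2 GG, III-1 GG, III-2 gg, IV-1 Gg, IV-2 GG.
In this assignment every recorded phenotype matches its genotype and every non-founder's genotype is obtainable from its parents' genotypes, so the pedigree is consistent.

Yes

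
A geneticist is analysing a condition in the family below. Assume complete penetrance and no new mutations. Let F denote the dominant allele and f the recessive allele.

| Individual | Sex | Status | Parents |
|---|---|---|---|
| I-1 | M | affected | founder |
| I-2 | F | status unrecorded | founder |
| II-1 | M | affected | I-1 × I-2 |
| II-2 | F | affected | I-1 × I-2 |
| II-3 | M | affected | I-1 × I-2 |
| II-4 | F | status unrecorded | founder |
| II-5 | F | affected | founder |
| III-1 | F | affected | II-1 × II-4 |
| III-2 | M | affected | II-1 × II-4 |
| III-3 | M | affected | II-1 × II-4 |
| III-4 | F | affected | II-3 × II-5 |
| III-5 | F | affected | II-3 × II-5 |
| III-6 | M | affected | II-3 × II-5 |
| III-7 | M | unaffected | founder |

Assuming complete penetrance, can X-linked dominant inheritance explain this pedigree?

A consistent assignment under X-linked dominant exists: I-1 X^F Y, I-2 X^F X^F, II-1 X^F Y, II-2 X^F X^F, II-3 X^F Y, II-4 X^F X^F, II-5 X^F X^F, III-1 X^F X^F, III-2 X^F Y, III-3 X^F Y, III-4 X^F X^F, III-5 X^F X^F, III-6 X^F Y, III-7 X^f Y.
In this assignment every recorded phenotype matches its genotype and every non-founder's genotype is obtainable from its parents' genotypes, so the pedigree is consistent.

Yes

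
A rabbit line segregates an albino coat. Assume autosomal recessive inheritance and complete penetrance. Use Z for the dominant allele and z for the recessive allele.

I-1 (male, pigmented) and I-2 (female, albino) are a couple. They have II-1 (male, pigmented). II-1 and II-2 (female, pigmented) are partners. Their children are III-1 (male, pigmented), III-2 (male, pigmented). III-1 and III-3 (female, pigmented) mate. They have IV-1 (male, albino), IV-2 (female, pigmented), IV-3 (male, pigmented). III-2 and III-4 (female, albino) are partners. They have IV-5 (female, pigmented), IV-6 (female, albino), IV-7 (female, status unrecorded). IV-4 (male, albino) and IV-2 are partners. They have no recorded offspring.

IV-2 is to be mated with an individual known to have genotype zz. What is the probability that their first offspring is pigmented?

2/3

III-1 is pigmented so carries Z and passed z to IV-1 (zz), so III-1 is Zz.
III-3 is pigmented so carries Z and passed z to IV-1 (zz), so III-3 is Zz.
IV-2 is a pigmented offspring of III-1 (Zz) × III-3 (Zz), whose cross gives 1/4 ZZ : 1/2 Zz : 1/4 zz; conditioning on being pigmented, IV-2 is ZZ with probability 1/3, Zz with probability 2/3.
Summing over parental genotype combinations, P(offspring is pigmented) = 1/3·1 + 2/3·1/2 = 2/3.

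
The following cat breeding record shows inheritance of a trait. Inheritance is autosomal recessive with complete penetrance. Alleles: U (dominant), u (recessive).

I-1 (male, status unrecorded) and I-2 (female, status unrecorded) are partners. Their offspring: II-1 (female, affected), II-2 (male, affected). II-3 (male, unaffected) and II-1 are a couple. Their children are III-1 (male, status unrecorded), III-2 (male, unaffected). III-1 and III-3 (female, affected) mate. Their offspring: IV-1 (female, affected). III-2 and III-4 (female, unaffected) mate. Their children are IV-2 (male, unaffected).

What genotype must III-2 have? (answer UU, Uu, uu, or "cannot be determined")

Uu

From phenotype alone, III-2 is UU or Uu.
III-2 is unaffected so carries U and received u from II-1 (uu), so III-2 is Uu.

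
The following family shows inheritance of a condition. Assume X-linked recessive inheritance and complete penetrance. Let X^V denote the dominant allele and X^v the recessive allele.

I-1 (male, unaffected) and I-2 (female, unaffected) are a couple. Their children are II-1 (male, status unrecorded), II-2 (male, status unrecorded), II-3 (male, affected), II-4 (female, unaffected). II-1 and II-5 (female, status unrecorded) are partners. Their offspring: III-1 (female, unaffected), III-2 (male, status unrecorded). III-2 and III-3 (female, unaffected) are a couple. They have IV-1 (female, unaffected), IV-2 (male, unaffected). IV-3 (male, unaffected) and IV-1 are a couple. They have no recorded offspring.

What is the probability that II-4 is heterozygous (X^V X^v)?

I-1 is unaffected, so I-1 is X^V Y.
I-2 is unaffected so carries V and passed v to II-3 (X^v Y), so I-2 is X^V X^v.
Their cross gives offspring ratios 1/2 X^V X^V : 1/2 X^V X^v. Conditioning on II-4 being unaffected, P(X^V X^v) = 1/2 / 1 = 1/2.

1/2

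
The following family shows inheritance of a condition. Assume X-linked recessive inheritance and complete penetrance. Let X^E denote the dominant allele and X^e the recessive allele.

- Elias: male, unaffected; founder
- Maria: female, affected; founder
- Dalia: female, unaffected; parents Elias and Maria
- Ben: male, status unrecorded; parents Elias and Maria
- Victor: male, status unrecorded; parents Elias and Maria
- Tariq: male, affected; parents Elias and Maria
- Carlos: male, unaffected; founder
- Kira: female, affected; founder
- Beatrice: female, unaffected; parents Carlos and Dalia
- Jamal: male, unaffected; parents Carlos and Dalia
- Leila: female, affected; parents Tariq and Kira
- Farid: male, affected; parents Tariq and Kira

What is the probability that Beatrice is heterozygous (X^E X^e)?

1/2

Carlos is unaffected, so Carlos is X^E Y.
Dalia is unaffected so carries E and received e from Maria (X^e X^e), so Dalia is X^E X^e.
Their cross gives offspring ratios 1/2 X^E X^E : 1/2 X^E X^e. Conditioning on Beatrice being unaffected, P(X^E X^e) = 1/2 / 1 = 1/2.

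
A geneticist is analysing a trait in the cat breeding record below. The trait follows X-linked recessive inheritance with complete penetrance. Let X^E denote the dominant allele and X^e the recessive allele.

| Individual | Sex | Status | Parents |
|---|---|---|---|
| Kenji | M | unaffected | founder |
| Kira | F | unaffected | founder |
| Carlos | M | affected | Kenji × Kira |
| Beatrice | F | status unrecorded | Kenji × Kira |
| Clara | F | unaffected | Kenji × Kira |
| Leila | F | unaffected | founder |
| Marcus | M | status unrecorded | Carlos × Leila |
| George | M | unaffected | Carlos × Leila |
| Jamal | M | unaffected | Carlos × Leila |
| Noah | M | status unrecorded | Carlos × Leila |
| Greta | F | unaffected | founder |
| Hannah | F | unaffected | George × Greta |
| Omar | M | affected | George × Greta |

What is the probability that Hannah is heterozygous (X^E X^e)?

1/2

George is unaffected, so George is X^E Y.
Greta is unaffected so carries E and passed e to Omar (X^e Y), so Greta is X^E X^e.
Their cross gives offspring ratios 1/2 X^E X^E : 1/2 X^E X^e. Conditioning on Hannah being unaffected, P(X^E X^e) = 1/2 / 1 = 1/2.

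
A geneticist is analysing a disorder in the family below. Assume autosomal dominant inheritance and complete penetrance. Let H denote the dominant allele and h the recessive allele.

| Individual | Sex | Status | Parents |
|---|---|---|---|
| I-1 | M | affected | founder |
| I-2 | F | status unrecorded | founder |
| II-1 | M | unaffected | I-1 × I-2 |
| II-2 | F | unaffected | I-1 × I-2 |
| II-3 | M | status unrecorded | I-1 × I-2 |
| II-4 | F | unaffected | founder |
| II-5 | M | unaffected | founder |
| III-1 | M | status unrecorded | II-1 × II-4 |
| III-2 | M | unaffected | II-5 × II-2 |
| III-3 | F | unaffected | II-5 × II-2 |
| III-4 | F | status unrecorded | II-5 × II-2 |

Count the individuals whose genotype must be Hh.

1

Obligate heterozygotes: I-1 is affected so carries H and passed h to II-1 (hh), so I-1 is Hh.
Every other individual is either homozygous by phenotype or has at least one consistent homozygous assignment, so the count is 1.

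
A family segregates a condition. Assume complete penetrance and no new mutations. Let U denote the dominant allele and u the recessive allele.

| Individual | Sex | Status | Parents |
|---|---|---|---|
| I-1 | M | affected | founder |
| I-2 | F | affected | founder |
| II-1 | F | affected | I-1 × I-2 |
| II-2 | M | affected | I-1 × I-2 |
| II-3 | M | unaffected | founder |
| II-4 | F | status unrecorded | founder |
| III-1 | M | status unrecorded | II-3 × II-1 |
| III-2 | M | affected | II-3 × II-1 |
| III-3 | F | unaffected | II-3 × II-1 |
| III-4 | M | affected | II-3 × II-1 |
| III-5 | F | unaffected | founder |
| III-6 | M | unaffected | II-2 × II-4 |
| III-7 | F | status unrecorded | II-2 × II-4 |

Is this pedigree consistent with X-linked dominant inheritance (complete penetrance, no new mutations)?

Yes

A consistent assignment under X-linked dominant exists: I-1 X^U Y, I-2 X^U X^u, II-1 X^U X^u, II-2 X^U Y, II-3 X^u Y, II-4 X^U X^u, III-1 X^U Y, III-2 X^U Y, III-3 X^u X^u, III-4 X^U Y, III-5 X^u X^u, III-6 X^u Y, III-7 X^U X^U.
In this assignment every recorded phenotype matches its genotype and every non-founder's genotype is obtainable from its parents' genotypes, so the pedigree is consistent.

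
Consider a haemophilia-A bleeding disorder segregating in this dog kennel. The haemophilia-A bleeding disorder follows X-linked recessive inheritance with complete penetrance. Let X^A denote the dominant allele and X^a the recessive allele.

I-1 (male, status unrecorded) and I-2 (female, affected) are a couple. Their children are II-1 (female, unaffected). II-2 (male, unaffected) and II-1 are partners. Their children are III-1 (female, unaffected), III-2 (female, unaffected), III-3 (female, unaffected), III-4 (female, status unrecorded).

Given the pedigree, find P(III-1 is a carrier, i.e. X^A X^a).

1/2

II-2 is unaffected, so II-2 is X^A Y.
II-1 is unaffected so carries A and received a from I-2 (X^a X^a), so II-1 is X^A X^a.
Their cross gives offspring ratios 1/2 X^A X^A : 1/2 X^A X^a. Conditioning on III-1 being unaffected, P(X^A X^a) = 1/2 / 1 = 1/2.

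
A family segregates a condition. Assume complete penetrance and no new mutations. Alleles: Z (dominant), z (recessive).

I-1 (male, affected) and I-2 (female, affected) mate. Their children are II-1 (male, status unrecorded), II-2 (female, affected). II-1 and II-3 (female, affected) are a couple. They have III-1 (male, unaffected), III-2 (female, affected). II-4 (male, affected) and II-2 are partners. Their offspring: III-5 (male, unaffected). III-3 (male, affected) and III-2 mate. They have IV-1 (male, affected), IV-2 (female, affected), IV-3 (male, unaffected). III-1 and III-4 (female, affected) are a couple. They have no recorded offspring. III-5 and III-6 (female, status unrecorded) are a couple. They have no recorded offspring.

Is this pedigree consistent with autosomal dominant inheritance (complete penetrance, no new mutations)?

Yes

A consistent assignment under autosomal dominant exists: I-1 ZZ, I-2 Zz, II-1 Zz, II-2 Zz, II-3 Zz, II-4 Zz, III-1 zz, III-2 Zz, III-3 Zz, III-4 ZZ, III-5 zz, III-6 ZZ, IV-1 ZZ, IV-2 ZZ, IV-3 zz.
In this assignment every recorded phenotype matches its genotype and every non-founder's genotype is obtainable from its parents' genotypes, so the pedigree is consistent.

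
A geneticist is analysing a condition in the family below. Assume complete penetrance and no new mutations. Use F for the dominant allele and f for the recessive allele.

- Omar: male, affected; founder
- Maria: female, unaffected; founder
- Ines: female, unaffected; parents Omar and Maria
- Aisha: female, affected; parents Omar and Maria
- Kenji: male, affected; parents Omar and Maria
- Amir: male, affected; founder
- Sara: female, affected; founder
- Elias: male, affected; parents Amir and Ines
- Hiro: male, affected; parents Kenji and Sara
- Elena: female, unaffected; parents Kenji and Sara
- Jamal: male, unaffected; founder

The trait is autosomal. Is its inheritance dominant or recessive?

dominant

Kenji and Sara are both affected yet have an unaffected child Elena. Under a recessive model two affected parents are homozygous and every child would be affected, so the trait cannot be recessive.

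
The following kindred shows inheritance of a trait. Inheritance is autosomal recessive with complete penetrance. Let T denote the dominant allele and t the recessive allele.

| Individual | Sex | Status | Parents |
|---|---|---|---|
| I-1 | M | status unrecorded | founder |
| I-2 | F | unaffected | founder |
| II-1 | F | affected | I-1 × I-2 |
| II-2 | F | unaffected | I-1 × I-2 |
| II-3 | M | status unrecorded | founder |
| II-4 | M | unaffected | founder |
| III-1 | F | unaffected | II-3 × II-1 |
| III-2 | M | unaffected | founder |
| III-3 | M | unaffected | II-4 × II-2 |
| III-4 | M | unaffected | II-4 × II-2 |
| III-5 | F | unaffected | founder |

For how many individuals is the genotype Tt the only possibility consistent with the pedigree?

2

Obligate heterozygotes: I-2 is unaffected so carries T and passed t to II-1 (tt), so I-2 is Tt; III-1 is unaffected so carries T and received t from II-1 (tt), so III-1 is Tt.
Every other individual is either homozygous by phenotype or has at least one consistent homozygous assignment, so the count is 2.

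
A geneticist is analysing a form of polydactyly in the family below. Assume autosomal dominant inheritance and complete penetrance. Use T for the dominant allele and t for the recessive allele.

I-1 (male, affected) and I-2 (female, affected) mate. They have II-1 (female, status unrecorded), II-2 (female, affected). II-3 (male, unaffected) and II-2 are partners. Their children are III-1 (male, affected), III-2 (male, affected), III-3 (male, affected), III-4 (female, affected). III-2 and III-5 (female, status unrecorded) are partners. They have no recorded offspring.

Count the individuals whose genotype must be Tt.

4

Obligate heterozygotes: III-1 is affected so carries T and received t from II-3 (tt), so III-1 is Tt; III-2 is affected so carries T and received t from II-3 (tt), so III-2 is Tt; III-3 is affected so carries T and received t from II-3 (tt), so III-3 is Tt; III-4 is affected so carries T and received t from II-3 (tt), so III-4 is Tt.
Every other individual is either homozygous by phenotype or has at least one consistent homozygous assignment, so the count is 4.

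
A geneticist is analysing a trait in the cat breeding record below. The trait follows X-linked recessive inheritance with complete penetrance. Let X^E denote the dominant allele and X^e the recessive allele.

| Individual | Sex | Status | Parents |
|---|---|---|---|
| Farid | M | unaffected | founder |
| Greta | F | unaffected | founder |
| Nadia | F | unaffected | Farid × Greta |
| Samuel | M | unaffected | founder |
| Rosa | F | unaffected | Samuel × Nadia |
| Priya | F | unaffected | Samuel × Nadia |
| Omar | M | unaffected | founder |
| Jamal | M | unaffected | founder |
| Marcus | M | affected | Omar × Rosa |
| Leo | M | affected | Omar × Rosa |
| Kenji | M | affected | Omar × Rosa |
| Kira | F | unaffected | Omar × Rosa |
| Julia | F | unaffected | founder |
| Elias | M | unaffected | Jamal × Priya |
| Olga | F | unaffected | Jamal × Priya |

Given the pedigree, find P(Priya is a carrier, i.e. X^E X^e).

Samuel is unaffected, so Samuel is X^E Y.
Nadia is unaffected so carries E and passed e to Rosa (X^E X^e, whose E came from Samuel), so Nadia is X^E X^e.
Their cross gives offspring ratios 1/2 X^E X^E : 1/2 X^E X^e. Conditioning on Priya being unaffected, P(X^E X^e) = 1/2 / 1 = 1/2 before taking Priya's own offspring into account.
Jamal is unaffected, so Jamal is X^E Y.
Now use Priya's offspring. Probability of each recorded status — unaffected son Elias: 1/2 if Priya is X^E X^e, 1 if X^E X^E. (Olga: equally likely either way, so uninformative.)
Bayes: P(X^E X^e) = 1/2·1/2 / (1/2·1/2 + 1/2·1) = 1/3.

1/3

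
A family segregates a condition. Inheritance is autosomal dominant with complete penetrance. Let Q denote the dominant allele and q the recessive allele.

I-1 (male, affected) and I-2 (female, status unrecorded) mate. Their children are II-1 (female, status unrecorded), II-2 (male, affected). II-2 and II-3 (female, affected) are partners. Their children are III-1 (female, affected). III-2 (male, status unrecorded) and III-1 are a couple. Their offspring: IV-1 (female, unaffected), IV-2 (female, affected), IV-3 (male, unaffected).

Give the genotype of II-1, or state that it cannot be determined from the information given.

cannot be determined

II-1's phenotype is unrecorded, and no parent or child forces a single allele at both positions; consistent genotype assignments exist with II-1 as QQ or Qq or qq.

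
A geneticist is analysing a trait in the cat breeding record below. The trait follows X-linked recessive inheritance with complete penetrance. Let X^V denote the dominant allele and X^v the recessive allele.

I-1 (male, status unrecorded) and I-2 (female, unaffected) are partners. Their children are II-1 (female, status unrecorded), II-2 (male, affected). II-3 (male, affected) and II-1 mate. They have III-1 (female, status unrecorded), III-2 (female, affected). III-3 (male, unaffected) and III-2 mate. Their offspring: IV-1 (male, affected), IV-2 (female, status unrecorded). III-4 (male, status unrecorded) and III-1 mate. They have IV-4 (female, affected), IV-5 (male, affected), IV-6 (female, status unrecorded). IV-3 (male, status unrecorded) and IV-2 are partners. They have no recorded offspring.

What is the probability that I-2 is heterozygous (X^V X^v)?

1

I-2 is unaffected so carries V and passed v to II-2 (X^v Y), so I-2 is X^V X^v, giving P(X^V X^v) = 1.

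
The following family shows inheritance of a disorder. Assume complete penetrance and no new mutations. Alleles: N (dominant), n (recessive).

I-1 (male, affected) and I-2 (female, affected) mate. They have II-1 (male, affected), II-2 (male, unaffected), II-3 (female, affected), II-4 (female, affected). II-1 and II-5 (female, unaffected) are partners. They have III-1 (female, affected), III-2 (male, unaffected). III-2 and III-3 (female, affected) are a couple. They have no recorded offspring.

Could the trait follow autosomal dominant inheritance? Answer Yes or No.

A consistent assignment under autosomal dominant exists: I-1 Nn, I-2 Nn, II-1 Nn, II-2 nn, II-3 NN, II-4 NN, II-5 nn, III-1 Nn, III-2 nn, III-3 NN.
In this assignment every recorded phenotype matches its genotype and every non-founder's genotype is obtainable from its parents' genotypes, so the pedigree is consistent.

Yes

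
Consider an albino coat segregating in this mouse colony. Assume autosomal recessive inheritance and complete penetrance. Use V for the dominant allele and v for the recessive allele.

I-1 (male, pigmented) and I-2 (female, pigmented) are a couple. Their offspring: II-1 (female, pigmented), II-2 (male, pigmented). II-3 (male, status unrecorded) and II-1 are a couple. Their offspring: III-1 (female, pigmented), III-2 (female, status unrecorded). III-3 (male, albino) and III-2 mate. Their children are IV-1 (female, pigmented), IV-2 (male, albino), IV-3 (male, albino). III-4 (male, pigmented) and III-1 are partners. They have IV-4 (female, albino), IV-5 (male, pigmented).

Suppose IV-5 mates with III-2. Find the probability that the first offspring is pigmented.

III-4 is pigmented so carries V and passed v to IV-4 (vv), so III-4 is Vv.
III-1 is pigmented so carries V and passed v to IV-4 (vv), so III-1 is Vv.
IV-5 is a pigmented offspring of III-4 (Vv) × III-1 (Vv), whose cross gives 1/4 VV : 1/2 Vv : 1/4 vv; conditioning on being pigmented, IV-5 is VV with probability 1/3, Vv with probability 2/3.
III-2 passed V to IV-1 (Vv, whose v came from III-3) and passed v to IV-2 (vv), so III-2 is Vv.
Summing over parental genotype combinations, P(offspring is pigmented) = 1/3·1 + 2/3·3/4 = 5/6.

5/6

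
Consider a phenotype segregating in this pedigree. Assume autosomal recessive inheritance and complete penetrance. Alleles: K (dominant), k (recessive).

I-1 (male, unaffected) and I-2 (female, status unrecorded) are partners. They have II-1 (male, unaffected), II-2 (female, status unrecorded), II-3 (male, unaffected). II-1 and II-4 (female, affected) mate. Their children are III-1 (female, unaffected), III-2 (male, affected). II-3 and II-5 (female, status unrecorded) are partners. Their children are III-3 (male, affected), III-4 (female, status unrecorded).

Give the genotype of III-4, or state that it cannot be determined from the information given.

cannot be determined

III-4's phenotype is unrecorded, and no parent or child forces a single allele at both positions; consistent genotype assignments exist with III-4 as KK or Kk or kk.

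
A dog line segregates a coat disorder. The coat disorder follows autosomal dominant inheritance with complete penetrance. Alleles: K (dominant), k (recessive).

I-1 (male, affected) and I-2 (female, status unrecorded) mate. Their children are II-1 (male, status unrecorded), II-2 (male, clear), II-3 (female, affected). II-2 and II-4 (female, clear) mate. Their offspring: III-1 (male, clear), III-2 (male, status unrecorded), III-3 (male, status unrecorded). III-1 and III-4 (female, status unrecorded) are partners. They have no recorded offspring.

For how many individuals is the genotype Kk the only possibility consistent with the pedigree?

1

Obligate heterozygotes: I-1 is affected so carries K and passed k to II-2 (kk), so I-1 is Kk.
Every other individual is either homozygous by phenotype or has at least one consistent homozygous assignment, so the count is 1.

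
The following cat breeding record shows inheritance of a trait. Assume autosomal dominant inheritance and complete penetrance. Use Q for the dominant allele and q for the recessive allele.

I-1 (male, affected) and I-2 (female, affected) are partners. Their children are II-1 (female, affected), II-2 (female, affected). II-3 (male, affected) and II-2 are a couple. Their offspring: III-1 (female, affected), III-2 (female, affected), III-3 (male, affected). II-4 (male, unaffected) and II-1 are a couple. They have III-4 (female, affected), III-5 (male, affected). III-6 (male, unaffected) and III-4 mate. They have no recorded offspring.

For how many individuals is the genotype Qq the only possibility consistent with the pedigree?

2

Obligate heterozygotes: III-4 is affected so carries Q and received q from II-4 (qq), so III-4 is Qq; III-5 is affected so carries Q and received q from II-4 (qq), so III-5 is Qq.
Every other individual is either homozygous by phenotype or has at least one consistent homozygous assignment, so the count is 2.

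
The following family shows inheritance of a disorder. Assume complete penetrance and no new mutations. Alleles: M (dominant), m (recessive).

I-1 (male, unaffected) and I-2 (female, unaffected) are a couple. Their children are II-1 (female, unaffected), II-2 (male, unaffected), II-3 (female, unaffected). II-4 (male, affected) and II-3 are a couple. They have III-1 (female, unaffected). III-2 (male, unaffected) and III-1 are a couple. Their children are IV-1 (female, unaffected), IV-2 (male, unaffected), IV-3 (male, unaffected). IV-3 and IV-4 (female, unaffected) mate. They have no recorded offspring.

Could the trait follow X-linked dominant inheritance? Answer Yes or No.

No

Under X-linked dominant, III-1 (unaffected, female) cannot arise from II-4 (affected) × II-3 (unaffected).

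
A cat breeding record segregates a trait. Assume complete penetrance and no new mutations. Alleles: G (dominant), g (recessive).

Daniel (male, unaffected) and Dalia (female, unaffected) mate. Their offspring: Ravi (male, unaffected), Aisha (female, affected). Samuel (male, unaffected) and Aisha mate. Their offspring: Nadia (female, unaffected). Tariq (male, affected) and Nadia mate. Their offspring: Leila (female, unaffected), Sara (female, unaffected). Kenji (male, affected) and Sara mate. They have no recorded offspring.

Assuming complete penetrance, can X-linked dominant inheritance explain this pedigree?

No

Under X-linked dominant, Aisha (affected, female) cannot arise from Daniel (unaffected) × Dalia (unaffected).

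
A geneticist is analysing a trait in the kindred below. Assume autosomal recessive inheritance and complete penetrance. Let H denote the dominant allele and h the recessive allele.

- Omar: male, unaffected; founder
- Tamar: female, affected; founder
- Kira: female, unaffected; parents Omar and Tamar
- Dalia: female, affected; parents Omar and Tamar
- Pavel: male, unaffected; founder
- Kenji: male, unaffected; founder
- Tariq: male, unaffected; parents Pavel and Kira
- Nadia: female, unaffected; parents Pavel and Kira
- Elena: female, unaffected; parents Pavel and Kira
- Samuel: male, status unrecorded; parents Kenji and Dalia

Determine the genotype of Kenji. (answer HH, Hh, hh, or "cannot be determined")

cannot be determined

Kenji's phenotype allows HH or Hh, and no parent or child forces a single allele at both positions; consistent genotype assignments exist with Kenji as HH or Hh.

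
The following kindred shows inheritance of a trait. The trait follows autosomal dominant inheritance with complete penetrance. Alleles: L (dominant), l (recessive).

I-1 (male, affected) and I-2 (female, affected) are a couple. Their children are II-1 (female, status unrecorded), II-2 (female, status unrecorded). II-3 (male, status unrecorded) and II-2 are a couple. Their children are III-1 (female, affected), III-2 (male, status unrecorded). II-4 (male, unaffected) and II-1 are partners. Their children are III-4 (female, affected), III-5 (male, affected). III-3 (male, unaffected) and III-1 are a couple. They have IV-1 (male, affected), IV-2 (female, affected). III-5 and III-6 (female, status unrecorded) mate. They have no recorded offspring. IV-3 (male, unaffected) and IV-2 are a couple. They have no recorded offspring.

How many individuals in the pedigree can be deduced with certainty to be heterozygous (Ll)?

4

Obligate heterozygotes: III-4 is affected so carries L and received l from II-4 (ll), so III-4 is Ll; III-5 is affected so carries L and received l from II-4 (ll), so III-5 is Ll; IV-1 is affected so carries L and received l from III-3 (ll), so IV-1 is Ll; IV-2 is affected so carries L and received l from III-3 (ll), so IV-2 is Ll.
Every other individual is either homozygous by phenotype or has at least one consistent homozygous assignment, so the count is 4.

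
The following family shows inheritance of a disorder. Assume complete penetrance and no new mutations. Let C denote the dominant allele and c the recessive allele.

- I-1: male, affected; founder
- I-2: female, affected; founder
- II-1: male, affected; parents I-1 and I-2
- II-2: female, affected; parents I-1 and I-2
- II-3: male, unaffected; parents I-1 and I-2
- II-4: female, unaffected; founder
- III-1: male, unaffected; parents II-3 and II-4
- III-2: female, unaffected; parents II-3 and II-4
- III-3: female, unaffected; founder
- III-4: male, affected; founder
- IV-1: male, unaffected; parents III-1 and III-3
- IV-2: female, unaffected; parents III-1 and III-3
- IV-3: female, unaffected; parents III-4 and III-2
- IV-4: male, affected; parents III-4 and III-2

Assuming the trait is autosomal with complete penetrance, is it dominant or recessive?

I-1 and I-2 are both affected yet have an unaffected child II-3. Under a recessive model two affected parents are homozygous and every child would be affected, so the trait cannot be recessive.

dominant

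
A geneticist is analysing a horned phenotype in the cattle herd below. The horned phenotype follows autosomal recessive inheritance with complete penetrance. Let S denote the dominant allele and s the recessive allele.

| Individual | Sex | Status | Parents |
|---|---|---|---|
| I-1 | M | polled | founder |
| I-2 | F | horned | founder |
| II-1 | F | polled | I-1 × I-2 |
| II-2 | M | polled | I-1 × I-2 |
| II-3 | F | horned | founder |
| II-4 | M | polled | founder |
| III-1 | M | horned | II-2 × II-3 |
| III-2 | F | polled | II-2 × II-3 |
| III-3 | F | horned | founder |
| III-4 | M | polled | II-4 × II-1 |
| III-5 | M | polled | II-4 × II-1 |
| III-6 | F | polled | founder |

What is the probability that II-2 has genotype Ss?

II-2 is polled so carries S and received s from I-2 (ss), so II-2 is Ss, giving P(Ss) = 1.

1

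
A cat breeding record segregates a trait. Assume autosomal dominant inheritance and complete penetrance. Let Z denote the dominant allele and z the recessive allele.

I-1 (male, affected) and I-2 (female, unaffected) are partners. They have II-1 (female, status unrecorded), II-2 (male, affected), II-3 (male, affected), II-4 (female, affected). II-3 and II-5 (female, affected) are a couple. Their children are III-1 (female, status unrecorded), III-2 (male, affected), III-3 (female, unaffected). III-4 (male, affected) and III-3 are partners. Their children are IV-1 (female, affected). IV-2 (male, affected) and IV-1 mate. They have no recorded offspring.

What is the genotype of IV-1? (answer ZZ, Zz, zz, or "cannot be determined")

Zz

From phenotype alone, IV-1 is ZZ or Zz.
IV-1 is affected so carries Z and received z from III-3 (zz), so IV-1 is Zz.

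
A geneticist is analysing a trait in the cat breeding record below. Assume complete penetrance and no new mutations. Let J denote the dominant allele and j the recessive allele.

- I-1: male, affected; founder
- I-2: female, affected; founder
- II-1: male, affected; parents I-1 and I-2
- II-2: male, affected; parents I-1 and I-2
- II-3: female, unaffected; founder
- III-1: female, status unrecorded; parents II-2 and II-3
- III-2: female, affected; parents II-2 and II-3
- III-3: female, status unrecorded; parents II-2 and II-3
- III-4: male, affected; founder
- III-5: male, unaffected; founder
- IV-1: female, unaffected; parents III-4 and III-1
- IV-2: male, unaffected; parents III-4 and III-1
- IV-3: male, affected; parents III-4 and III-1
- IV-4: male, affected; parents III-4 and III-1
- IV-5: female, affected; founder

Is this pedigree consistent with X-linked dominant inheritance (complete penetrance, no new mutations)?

No

Under X-linked dominant, IV-1 (unaffected, female) cannot arise from III-4 (affected) × III-1 (unrecorded).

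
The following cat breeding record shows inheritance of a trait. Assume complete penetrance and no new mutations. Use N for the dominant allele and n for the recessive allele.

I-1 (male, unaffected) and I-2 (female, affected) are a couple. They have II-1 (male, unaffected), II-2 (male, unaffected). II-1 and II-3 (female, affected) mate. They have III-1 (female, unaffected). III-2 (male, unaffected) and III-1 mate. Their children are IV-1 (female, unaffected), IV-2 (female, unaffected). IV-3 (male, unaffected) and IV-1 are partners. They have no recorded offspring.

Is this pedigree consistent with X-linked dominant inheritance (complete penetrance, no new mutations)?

A consistent assignment under X-linked dominant exists: I-1 X^n Y, I-2 X^N X^n, II-1 X^n Y, II-2 X^n Y, II-3 X^N X^n, III-1 X^n X^n, III-2 X^n Y, IV-1 X^n X^n, IV-2 X^n X^n, IV-3 X^n Y.
In this assignment every recorded phenotype matches its genotype and every non-founder's genotype is obtainable from its parents' genotypes, so the pedigree is consistent.

Yes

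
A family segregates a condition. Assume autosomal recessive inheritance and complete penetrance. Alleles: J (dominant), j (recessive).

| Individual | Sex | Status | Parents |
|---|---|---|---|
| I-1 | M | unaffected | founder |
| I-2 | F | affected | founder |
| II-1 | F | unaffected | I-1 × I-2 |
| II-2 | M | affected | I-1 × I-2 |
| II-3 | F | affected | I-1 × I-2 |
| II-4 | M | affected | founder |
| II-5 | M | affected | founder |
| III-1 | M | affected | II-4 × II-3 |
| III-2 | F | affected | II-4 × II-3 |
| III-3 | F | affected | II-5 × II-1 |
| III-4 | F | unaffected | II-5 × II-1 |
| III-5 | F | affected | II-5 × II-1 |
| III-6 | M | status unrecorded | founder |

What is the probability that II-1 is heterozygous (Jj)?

II-1 is unaffected so carries J and received j from I-2 (jj), so II-1 is Jj, giving P(Jj) = 1.

1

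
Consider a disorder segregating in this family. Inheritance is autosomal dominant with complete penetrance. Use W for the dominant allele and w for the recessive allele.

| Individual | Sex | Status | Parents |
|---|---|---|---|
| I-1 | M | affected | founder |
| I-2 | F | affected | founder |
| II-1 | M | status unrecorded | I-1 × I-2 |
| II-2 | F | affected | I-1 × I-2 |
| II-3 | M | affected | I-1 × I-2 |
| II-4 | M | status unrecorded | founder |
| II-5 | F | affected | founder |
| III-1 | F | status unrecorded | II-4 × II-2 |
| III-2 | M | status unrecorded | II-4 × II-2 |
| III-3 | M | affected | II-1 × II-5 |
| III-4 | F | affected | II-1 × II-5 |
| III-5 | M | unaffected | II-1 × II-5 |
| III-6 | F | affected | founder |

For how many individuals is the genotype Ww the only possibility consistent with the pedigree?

Obligate heterozygotes: II-5 is affected so carries W and passed w to III-5 (ww), so II-5 is Ww.
Every other individual is either homozygous by phenotype or has at least one consistent homozygous assignment, so the count is 1.

1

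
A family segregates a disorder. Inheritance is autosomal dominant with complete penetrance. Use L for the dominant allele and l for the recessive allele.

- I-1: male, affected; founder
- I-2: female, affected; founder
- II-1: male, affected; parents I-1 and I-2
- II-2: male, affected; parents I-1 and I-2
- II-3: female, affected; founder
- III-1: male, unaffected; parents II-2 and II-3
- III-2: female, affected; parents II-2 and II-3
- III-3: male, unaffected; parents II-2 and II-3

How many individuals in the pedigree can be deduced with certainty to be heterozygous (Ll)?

Obligate heterozygotes: II-2 is affected so carries L and passed l to III-1 (ll), so II-2 is Ll; II-3 is affected so carries L and passed l to III-1 (ll), so II-3 is Ll.
Every other individual is either homozygous by phenotype or has at least one consistent homozygous assignment, so the count is 2.

2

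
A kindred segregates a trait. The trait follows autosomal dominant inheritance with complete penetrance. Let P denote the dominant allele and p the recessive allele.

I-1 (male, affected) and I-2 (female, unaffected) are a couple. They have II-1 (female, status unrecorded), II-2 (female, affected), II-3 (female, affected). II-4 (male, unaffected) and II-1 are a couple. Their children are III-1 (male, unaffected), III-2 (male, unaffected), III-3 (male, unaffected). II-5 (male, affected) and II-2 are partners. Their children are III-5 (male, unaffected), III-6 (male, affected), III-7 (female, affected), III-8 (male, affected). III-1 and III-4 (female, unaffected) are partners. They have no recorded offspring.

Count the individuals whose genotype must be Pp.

3

Obligate heterozygotes: II-2 is affected so carries P and received p from I-2 (pp), so II-2 is Pp; II-3 is affected so carries P and received p from I-2 (pp), so II-3 is Pp; II-5 is affected so carries P and passed p to III-5 (pp), so II-5 is Pp.
Every other individual is either homozygous by phenotype or has at least one consistent homozygous assignment, so the count is 3.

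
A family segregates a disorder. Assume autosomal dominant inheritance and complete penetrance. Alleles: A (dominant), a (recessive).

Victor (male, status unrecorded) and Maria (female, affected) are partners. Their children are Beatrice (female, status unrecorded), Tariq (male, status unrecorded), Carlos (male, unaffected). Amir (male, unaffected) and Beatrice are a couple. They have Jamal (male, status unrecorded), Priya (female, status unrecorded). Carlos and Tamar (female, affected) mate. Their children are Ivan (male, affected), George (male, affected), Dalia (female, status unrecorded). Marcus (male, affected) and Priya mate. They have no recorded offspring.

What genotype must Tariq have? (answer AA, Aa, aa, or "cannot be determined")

cannot be determined

Tariq's phenotype is unrecorded, and no parent or child forces a single allele at both positions; consistent genotype assignments exist with Tariq as AA or Aa or aa.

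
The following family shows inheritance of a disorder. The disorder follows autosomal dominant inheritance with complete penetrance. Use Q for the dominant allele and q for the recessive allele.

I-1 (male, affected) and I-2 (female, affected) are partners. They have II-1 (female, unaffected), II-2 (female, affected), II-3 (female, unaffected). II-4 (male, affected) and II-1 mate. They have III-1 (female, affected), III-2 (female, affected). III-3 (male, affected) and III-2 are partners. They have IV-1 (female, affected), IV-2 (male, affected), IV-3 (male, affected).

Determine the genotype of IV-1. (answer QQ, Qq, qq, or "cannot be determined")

cannot be determined

IV-1's phenotype allows QQ or Qq, and no parent or child forces a single allele at both positions; consistent genotype assignments exist with IV-1 as QQ or Qq.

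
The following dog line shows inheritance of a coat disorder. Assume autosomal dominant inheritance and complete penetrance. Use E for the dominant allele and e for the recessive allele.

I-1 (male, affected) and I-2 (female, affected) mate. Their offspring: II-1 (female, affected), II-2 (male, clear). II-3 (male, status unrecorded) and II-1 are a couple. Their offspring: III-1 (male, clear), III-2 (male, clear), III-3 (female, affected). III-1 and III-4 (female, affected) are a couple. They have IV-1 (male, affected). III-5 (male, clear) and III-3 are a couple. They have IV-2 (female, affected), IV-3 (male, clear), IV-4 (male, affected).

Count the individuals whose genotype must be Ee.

Obligate heterozygotes: I-1 is affected so carries E and passed e to II-2 (ee), so I-1 is Ee; I-2 is affected so carries E and passed e to II-2 (ee), so I-2 is Ee; II-1 is affected so carries E and passed e to III-1 (ee), so II-1 is Ee; III-3 is affected so carries E and passed e to IV-3 (ee), so III-3 is Ee; IV-1 is affected so carries E and received e from III-1 (ee), so IV-1 is Ee; IV-2 is affected so carries E and received e from III-5 (ee), so IV-2 is Ee; IV-4 is affected so carries E and received e from III-5 (ee), so IV-4 is Ee.
Every other individual is either homozygous by phenotype or has at least one consistent homozygous assignment, so the count is 7.

7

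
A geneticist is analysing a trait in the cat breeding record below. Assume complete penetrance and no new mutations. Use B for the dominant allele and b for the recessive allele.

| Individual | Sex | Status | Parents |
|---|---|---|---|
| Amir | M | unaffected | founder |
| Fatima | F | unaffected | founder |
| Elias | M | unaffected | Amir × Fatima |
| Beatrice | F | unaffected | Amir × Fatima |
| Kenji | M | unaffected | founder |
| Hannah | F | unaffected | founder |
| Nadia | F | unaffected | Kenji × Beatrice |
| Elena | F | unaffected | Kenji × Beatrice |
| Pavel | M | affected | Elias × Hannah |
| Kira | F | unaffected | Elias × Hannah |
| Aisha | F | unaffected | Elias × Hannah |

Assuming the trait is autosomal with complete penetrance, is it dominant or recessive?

recessive

Elias and Hannah are both unaffected yet have an affected child Pavel. Under dominance, an affected child requires at least one affected parent, so the trait cannot be dominant.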